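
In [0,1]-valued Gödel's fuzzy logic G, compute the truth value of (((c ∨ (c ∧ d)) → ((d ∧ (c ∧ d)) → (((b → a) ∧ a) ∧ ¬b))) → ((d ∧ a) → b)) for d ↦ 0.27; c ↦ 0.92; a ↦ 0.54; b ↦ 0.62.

1.00

(c ∧ d) = min(0.92, 0.27) = 0.27
(c ∨ (c ∧ d)) = max(0.92, 0.27) = 0.92
(c ∧ d) = min(0.92, 0.27) = 0.27
(d ∧ (c ∧ d)) = min(0.27, 0.27) = 0.27
(b → a): 0.62 > 0.54, so result = 0.54
((b → a) ∧ a) = min(0.54, 0.54) = 0.54
¬b: Gödel ¬ of 0.62 = 0 (operand ≠ 0)
(((b → a) ∧ a) ∧ ¬b) = min(0.54, 0) = 0
((d ∧ (c ∧ d)) → (((b → a) ∧ a) ∧ ¬b)): 0.27 > 0, so result = 0
((c ∨ (c ∧ d)) → ((d ∧ (c ∧ d)) → (((b → a) ∧ a) ∧ ¬b))): 0.92 > 0, so result = 0
(d ∧ a) = min(0.27, 0.54) = 0.27
((d ∧ a) → b): 0.27 ≤ 0.62, so result = 1
(((c ∨ (c ∧ d)) → ((d ∧ (c ∧ d)) → (((b → a) ∧ a) ∧ ¬b))) → ((d ∧ a) → b)): 0 ≤ 1, so result = 1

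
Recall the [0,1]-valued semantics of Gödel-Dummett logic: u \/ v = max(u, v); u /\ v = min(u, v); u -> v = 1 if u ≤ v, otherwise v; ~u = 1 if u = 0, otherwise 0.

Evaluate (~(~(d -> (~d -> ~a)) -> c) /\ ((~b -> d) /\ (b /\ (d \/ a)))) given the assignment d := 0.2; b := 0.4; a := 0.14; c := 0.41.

~d: Gödel ¬ of 0.2 = 0 (operand ≠ 0)
~a: Gödel ¬ of 0.14 = 0 (operand ≠ 0)
(~d -> ~a): 0 ≤ 0, so result = 1
(d -> (~d -> ~a)): 0.2 ≤ 1, so result = 1
~(d -> (~d -> ~a)): Gödel ¬ of 1 = 0 (operand ≠ 0)
(~(d -> (~d -> ~a)) -> c): 0 ≤ 0.41, so result = 1
~(~(d -> (~d -> ~a)) -> c): Gödel ¬ of 1 = 0 (operand ≠ 0)
~b: Gödel ¬ of 0.4 = 0 (operand ≠ 0)
(~b -> d): 0 ≤ 0.2, so result = 1
(d \/ a) = max(0.2, 0.14) = 0.2
(b /\ (d \/ a)) = min(0.4, 0.2) = 0.2
((~b -> d) /\ (b /\ (d \/ a))) = min(1, 0.2) = 0.2
(~(~(d -> (~d -> ~a)) -> c) /\ ((~b -> d) /\ (b /\ (d \/ a)))) = min(0, 0.2) = 0

0.00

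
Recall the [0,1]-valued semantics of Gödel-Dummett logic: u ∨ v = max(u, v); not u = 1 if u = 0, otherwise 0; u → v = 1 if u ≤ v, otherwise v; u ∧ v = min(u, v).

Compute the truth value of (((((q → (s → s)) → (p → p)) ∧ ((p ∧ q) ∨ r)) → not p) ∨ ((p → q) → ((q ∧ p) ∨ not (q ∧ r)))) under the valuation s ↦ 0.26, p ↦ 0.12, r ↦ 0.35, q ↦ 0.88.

0.12

(s → s): 0.26 ≤ 0.26, so result = 1
(q → (s → s)): 0.88 ≤ 1, so result = 1
(p → p): 0.12 ≤ 0.12, so result = 1
((q → (s → s)) → (p → p)): 1 ≤ 1, so result = 1
(p ∧ q) = min(0.12, 0.88) = 0.12
((p ∧ q) ∨ r) = max(0.12, 0.35) = 0.35
(((q → (s → s)) → (p → p)) ∧ ((p ∧ q) ∨ r)) = min(1, 0.35) = 0.35
not p: Gödel ¬ of 0.12 = 0 (operand ≠ 0)
((((q → (s → s)) → (p → p)) ∧ ((p ∧ q) ∨ r)) → not p): 0.35 > 0, so result = 0
(p → q): 0.12 ≤ 0.88, so result = 1
(q ∧ p) = min(0.88, 0.12) = 0.12
(q ∧ r) = min(0.88, 0.35) = 0.35
not (q ∧ r): Gödel ¬ of 0.35 = 0 (operand ≠ 0)
((q ∧ p) ∨ not (q ∧ r)) = max(0.12, 0) = 0.12
((p → q) → ((q ∧ p) ∨ not (q ∧ r))): 1 > 0.12, so result = 0.12
(((((q → (s → s)) → (p → p)) ∧ ((p ∧ q) ∨ r)) → not p) ∨ ((p → q) → ((q ∧ p) ∨ not (q ∧ r)))) = max(0, 0.12) = 0.12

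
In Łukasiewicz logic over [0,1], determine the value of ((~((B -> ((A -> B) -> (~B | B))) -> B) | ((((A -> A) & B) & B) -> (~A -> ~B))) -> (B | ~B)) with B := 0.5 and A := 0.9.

0.50

(A -> B): min(1, 1 − 0.9 + 0.5) = 0.6
~B: Łukasiewicz ¬ gives 1 − 0.5 = 0.5
(~B | B) = max(0.5, 0.5) = 0.5
((A -> B) -> (~B | B)): min(1, 1 − 0.6 + 0.5) = 0.9
(B -> ((A -> B) -> (~B | B))): min(1, 1 − 0.5 + 0.9) = 1
((B -> ((A -> B) -> (~B | B))) -> B): min(1, 1 − 1 + 0.5) = 0.5
~((B -> ((A -> B) -> (~B | B))) -> B): Łukasiewicz ¬ gives 1 − 0.5 = 0.5
(A -> A): min(1, 1 − 0.9 + 0.9) = 1
((A -> A) & B) = min(1, 0.5) = 0.5
(((A -> A) & B) & B) = min(0.5, 0.5) = 0.5
~A: Łukasiewicz ¬ gives 1 − 0.9 = 0.1
~B: Łukasiewicz ¬ gives 1 − 0.5 = 0.5
(~A -> ~B): min(1, 1 − 0.1 + 0.5) = 1
((((A -> A) & B) & B) -> (~A -> ~B)): min(1, 1 − 0.5 + 1) = 1
(~((B -> ((A -> B) -> (~B | B))) -> B) | ((((A -> A) & B) & B) -> (~A -> ~B))) = max(0.5, 1) = 1
~B: Łukasiewicz ¬ gives 1 − 0.5 = 0.5
(B | ~B) = max(0.5, 0.5) = 0.5
((~((B -> ((A -> B) -> (~B | B))) -> B) | ((((A -> A) & B) & B) -> (~A -> ~B))) -> (B | ~B)): min(1, 1 − 1 + 0.5) = 0.5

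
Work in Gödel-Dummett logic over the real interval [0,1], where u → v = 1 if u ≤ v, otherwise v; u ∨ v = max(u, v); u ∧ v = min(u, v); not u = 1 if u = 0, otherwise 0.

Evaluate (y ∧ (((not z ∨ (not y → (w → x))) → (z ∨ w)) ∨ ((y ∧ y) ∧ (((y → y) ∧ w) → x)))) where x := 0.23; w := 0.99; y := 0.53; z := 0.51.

not z: Gödel ¬ of 0.51 = 0 (operand ≠ 0)
not y: Gödel ¬ of 0.53 = 0 (operand ≠ 0)
(w → x): 0.99 > 0.23, so result = 0.23
(not y → (w → x)): 0 ≤ 0.23, so result = 1
(not z ∨ (not y → (w → x))) = max(0, 1) = 1
(z ∨ w) = max(0.51, 0.99) = 0.99
((not z ∨ (not y → (w → x))) → (z ∨ w)): 1 > 0.99, so result = 0.99
(y ∧ y) = min(0.53, 0.53) = 0.53
(y → y): 0.53 ≤ 0.53, so result = 1
((y → y) ∧ w) = min(1, 0.99) = 0.99
(((y → y) ∧ w) → x): 0.99 > 0.23, so result = 0.23
((y ∧ y) ∧ (((y → y) ∧ w) → x)) = min(0.53, 0.23) = 0.23
(((not z ∨ (not y → (w → x))) → (z ∨ w)) ∨ ((y ∧ y) ∧ (((y → y) ∧ w) → x))) = max(0.99, 0.23) = 0.99
(y ∧ (((not z ∨ (not y → (w → x))) → (z ∨ w)) ∨ ((y ∧ y) ∧ (((y → y) ∧ w) → x)))) = min(0.53, 0.99) = 0.53

0.53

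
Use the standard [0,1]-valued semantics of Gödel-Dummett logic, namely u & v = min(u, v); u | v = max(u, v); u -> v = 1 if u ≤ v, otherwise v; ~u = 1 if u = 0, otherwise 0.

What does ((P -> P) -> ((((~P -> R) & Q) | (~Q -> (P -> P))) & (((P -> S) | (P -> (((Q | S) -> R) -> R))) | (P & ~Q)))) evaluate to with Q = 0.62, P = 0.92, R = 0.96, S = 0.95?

(P -> P): 0.92 ≤ 0.92, so result = 1
~P: Gödel ¬ of 0.92 = 0 (operand ≠ 0)
(~P -> R): 0 ≤ 0.96, so result = 1
((~P -> R) & Q) = min(1, 0.62) = 0.62
~Q: Gödel ¬ of 0.62 = 0 (operand ≠ 0)
(P -> P): 0.92 ≤ 0.92, so result = 1
(~Q -> (P -> P)): 0 ≤ 1, so result = 1
(((~P -> R) & Q) | (~Q -> (P -> P))) = max(0.62, 1) = 1
(P -> S): 0.92 ≤ 0.95, so result = 1
(Q | S) = max(0.62, 0.95) = 0.95
((Q | S) -> R): 0.95 ≤ 0.96, so result = 1
(((Q | S) -> R) -> R): 1 > 0.96, so result = 0.96
(P -> (((Q | S) -> R) -> R)): 0.92 ≤ 0.96, so result = 1
((P -> S) | (P -> (((Q | S) -> R) -> R))) = max(1, 1) = 1
~Q: Gödel ¬ of 0.62 = 0 (operand ≠ 0)
(P & ~Q) = min(0.92, 0) = 0
(((P -> S) | (P -> (((Q | S) -> R) -> R))) | (P & ~Q)) = max(1, 0) = 1
((((~P -> R) & Q) | (~Q -> (P -> P))) & (((P -> S) | (P -> (((Q | S) -> R) -> R))) | (P & ~Q))) = min(1, 1) = 1
((P -> P) -> ((((~P -> R) & Q) | (~Q -> (P -> P))) & (((P -> S) | (P -> (((Q | S) -> R) -> R))) | (P & ~Q)))): 1 ≤ 1, so result = 1

1.00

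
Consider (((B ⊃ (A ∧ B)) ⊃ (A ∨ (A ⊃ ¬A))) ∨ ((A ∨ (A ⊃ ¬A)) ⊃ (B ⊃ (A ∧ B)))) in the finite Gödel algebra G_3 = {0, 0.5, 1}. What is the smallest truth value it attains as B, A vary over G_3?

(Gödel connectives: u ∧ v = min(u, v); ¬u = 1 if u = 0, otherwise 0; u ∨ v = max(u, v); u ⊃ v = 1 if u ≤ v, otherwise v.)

1.00

Every assignment gives 1. For instance at B = 0, A = 0:
  (A ∧ B) = min(0, 0) = 0
  (B ⊃ (A ∧ B)): 0 ≤ 0, so result = 1
  ¬A: Gödel ¬ of 0 = 1 (operand is 0)
  (A ⊃ ¬A): 0 ≤ 1, so result = 1
  (A ∨ (A ⊃ ¬A)) = max(0, 1) = 1
  ((B ⊃ (A ∧ B)) ⊃ (A ∨ (A ⊃ ¬A))): 1 ≤ 1, so result = 1
  ¬A: Gödel ¬ of 0 = 1 (operand is 0)
  (A ⊃ ¬A): 0 ≤ 1, so result = 1
  (A ∨ (A ⊃ ¬A)) = max(0, 1) = 1
  (A ∧ B) = min(0, 0) = 0
  (B ⊃ (A ∧ B)): 0 ≤ 0, so result = 1
  ((A ∨ (A ⊃ ¬A)) ⊃ (B ⊃ (A ∧ B))): 1 ≤ 1, so result = 1
  (((B ⊃ (A ∧ B)) ⊃ (A ∨ (A ⊃ ¬A))) ∨ ((A ∨ (A ⊃ ¬A)) ⊃ (B ⊃ (A ∧ B)))) = max(1, 1) = 1
All 9 assignments give value 1 — the formula is a G_3-tautology.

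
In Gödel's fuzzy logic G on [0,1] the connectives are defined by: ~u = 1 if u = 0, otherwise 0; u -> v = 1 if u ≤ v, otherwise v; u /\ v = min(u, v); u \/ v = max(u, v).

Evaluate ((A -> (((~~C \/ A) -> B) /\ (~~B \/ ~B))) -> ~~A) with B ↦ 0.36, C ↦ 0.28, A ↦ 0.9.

1.00

~C: Gödel ¬ of 0.28 = 0 (operand ≠ 0)
~~C: Gödel ¬ of 0 = 1 (operand is 0)
(~~C \/ A) = max(1, 0.9) = 1
((~~C \/ A) -> B): 1 > 0.36, so result = 0.36
~B: Gödel ¬ of 0.36 = 0 (operand ≠ 0)
~~B: Gödel ¬ of 0 = 1 (operand is 0)
~B: Gödel ¬ of 0.36 = 0 (operand ≠ 0)
(~~B \/ ~B) = max(1, 0) = 1
(((~~C \/ A) -> B) /\ (~~B \/ ~B)) = min(0.36, 1) = 0.36
(A -> (((~~C \/ A) -> B) /\ (~~B \/ ~B))): 0.9 > 0.36, so result = 0.36
~A: Gödel ¬ of 0.9 = 0 (operand ≠ 0)
~~A: Gödel ¬ of 0 = 1 (operand is 0)
((A -> (((~~C \/ A) -> B) /\ (~~B \/ ~B))) -> ~~A): 0.36 ≤ 1, so result = 1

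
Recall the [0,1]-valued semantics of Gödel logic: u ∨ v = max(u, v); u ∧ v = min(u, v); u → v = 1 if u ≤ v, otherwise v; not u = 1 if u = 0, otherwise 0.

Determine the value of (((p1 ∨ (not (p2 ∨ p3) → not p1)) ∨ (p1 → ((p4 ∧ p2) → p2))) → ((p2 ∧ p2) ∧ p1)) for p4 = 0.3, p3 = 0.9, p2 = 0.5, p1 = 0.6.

0.50

(p2 ∨ p3) = max(0.5, 0.9) = 0.9
not (p2 ∨ p3): Gödel ¬ of 0.9 = 0 (operand ≠ 0)
not p1: Gödel ¬ of 0.6 = 0 (operand ≠ 0)
(not (p2 ∨ p3) → not p1): 0 ≤ 0, so result = 1
(p1 ∨ (not (p2 ∨ p3) → not p1)) = max(0.6, 1) = 1
(p4 ∧ p2) = min(0.3, 0.5) = 0.3
((p4 ∧ p2) → p2): 0.3 ≤ 0.5, so result = 1
(p1 → ((p4 ∧ p2) → p2)): 0.6 ≤ 1, so result = 1
((p1 ∨ (not (p2 ∨ p3) → not p1)) ∨ (p1 → ((p4 ∧ p2) → p2))) = max(1, 1) = 1
(p2 ∧ p2) = min(0.5, 0.5) = 0.5
((p2 ∧ p2) ∧ p1) = min(0.5, 0.6) = 0.5
(((p1 ∨ (not (p2 ∨ p3) → not p1)) ∨ (p1 → ((p4 ∧ p2) → p2))) → ((p2 ∧ p2) ∧ p1)): 1 > 0.5, so result = 0.5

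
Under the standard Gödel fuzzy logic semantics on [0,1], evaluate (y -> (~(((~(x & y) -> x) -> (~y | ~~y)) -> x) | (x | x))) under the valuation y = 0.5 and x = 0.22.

0.22

(x & y) = min(0.22, 0.5) = 0.22
~(x & y): Gödel ¬ of 0.22 = 0 (operand ≠ 0)
(~(x & y) -> x): 0 ≤ 0.22, so result = 1
~y: Gödel ¬ of 0.5 = 0 (operand ≠ 0)
~y: Gödel ¬ of 0.5 = 0 (operand ≠ 0)
~~y: Gödel ¬ of 0 = 1 (operand is 0)
(~y | ~~y) = max(0, 1) = 1
((~(x & y) -> x) -> (~y | ~~y)): 1 ≤ 1, so result = 1
(((~(x & y) -> x) -> (~y | ~~y)) -> x): 1 > 0.22, so result = 0.22
~(((~(x & y) -> x) -> (~y | ~~y)) -> x): Gödel ¬ of 0.22 = 0 (operand ≠ 0)
(x | x) = max(0.22, 0.22) = 0.22
(~(((~(x & y) -> x) -> (~y | ~~y)) -> x) | (x | x)) = max(0, 0.22) = 0.22
(y -> (~(((~(x & y) -> x) -> (~y | ~~y)) -> x) | (x | x))): 0.5 > 0.22, so result = 0.22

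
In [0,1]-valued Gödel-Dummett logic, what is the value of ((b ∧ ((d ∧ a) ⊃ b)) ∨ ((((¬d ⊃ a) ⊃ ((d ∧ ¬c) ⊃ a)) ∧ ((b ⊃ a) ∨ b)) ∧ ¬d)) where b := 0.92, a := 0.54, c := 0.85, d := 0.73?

(d ∧ a) = min(0.73, 0.54) = 0.54
((d ∧ a) ⊃ b): 0.54 ≤ 0.92, so result = 1
(b ∧ ((d ∧ a) ⊃ b)) = min(0.92, 1) = 0.92
¬d: Gödel ¬ of 0.73 = 0 (operand ≠ 0)
(¬d ⊃ a): 0 ≤ 0.54, so result = 1
¬c: Gödel ¬ of 0.85 = 0 (operand ≠ 0)
(d ∧ ¬c) = min(0.73, 0) = 0
((d ∧ ¬c) ⊃ a): 0 ≤ 0.54, so result = 1
((¬d ⊃ a) ⊃ ((d ∧ ¬c) ⊃ a)): 1 ≤ 1, so result = 1
(b ⊃ a): 0.92 > 0.54, so result = 0.54
((b ⊃ a) ∨ b) = max(0.54, 0.92) = 0.92
(((¬d ⊃ a) ⊃ ((d ∧ ¬c) ⊃ a)) ∧ ((b ⊃ a) ∨ b)) = min(1, 0.92) = 0.92
¬d: Gödel ¬ of 0.73 = 0 (operand ≠ 0)
((((¬d ⊃ a) ⊃ ((d ∧ ¬c) ⊃ a)) ∧ ((b ⊃ a) ∨ b)) ∧ ¬d) = min(0.92, 0) = 0
((b ∧ ((d ∧ a) ⊃ b)) ∨ ((((¬d ⊃ a) ⊃ ((d ∧ ¬c) ⊃ a)) ∧ ((b ⊃ a) ∨ b)) ∧ ¬d)) = max(0.92, 0) = 0.92

0.92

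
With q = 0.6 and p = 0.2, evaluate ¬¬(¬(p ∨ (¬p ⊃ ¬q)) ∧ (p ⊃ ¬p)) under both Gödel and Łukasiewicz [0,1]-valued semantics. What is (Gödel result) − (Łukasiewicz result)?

Gödel evaluation:
  ¬p: Gödel ¬ of 0.2 = 0 (operand ≠ 0)
  ¬q: Gödel ¬ of 0.6 = 0 (operand ≠ 0)
  (¬p ⊃ ¬q): 0 ≤ 0, so result = 1
  (p ∨ (¬p ⊃ ¬q)) = max(0.2, 1) = 1
  ¬(p ∨ (¬p ⊃ ¬q)): Gödel ¬ of 1 = 0 (operand ≠ 0)
  ¬p: Gödel ¬ of 0.2 = 0 (operand ≠ 0)
  (p ⊃ ¬p): 0.2 > 0, so result = 0
  (¬(p ∨ (¬p ⊃ ¬q)) ∧ (p ⊃ ¬p)) = min(0, 0) = 0
  ¬(¬(p ∨ (¬p ⊃ ¬q)) ∧ (p ⊃ ¬p)): Gödel ¬ of 0 = 1 (operand is 0)
  ¬¬(¬(p ∨ (¬p ⊃ ¬q)) ∧ (p ⊃ ¬p)): Gödel ¬ of 1 = 0 (operand ≠ 0)
  Gödel value = 0
Łukasiewicz evaluation:
  ¬p: Łukasiewicz ¬ gives 1 − 0.2 = 0.8
  ¬q: Łukasiewicz ¬ gives 1 − 0.6 = 0.4
  (¬p ⊃ ¬q): min(1, 1 − 0.8 + 0.4) = 0.6
  (p ∨ (¬p ⊃ ¬q)) = max(0.2, 0.6) = 0.6
  ¬(p ∨ (¬p ⊃ ¬q)): Łukasiewicz ¬ gives 1 − 0.6 = 0.4
  ¬p: Łukasiewicz ¬ gives 1 − 0.2 = 0.8
  (p ⊃ ¬p): min(1, 1 − 0.2 + 0.8) = 1
  (¬(p ∨ (¬p ⊃ ¬q)) ∧ (p ⊃ ¬p)) = min(0.4, 1) = 0.4
  ¬(¬(p ∨ (¬p ⊃ ¬q)) ∧ (p ⊃ ¬p)): Łukasiewicz ¬ gives 1 − 0.4 = 0.6
  ¬¬(¬(p ∨ (¬p ⊃ ¬q)) ∧ (p ⊃ ¬p)): Łukasiewicz ¬ gives 1 − 0.6 = 0.4
  Łukasiewicz value = 0.4
Difference: 0 − 0.4 = -0.40

-0.40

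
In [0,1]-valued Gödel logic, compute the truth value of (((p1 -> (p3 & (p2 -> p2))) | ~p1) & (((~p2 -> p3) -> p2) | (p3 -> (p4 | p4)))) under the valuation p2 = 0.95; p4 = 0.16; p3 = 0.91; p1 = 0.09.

0.95

(p2 -> p2): 0.95 ≤ 0.95, so result = 1
(p3 & (p2 -> p2)) = min(0.91, 1) = 0.91
(p1 -> (p3 & (p2 -> p2))): 0.09 ≤ 0.91, so result = 1
~p1: Gödel ¬ of 0.09 = 0 (operand ≠ 0)
((p1 -> (p3 & (p2 -> p2))) | ~p1) = max(1, 0) = 1
~p2: Gödel ¬ of 0.95 = 0 (operand ≠ 0)
(~p2 -> p3): 0 ≤ 0.91, so result = 1
((~p2 -> p3) -> p2): 1 > 0.95, so result = 0.95
(p4 | p4) = max(0.16, 0.16) = 0.16
(p3 -> (p4 | p4)): 0.91 > 0.16, so result = 0.16
(((~p2 -> p3) -> p2) | (p3 -> (p4 | p4))) = max(0.95, 0.16) = 0.95
(((p1 -> (p3 & (p2 -> p2))) | ~p1) & (((~p2 -> p3) -> p2) | (p3 -> (p4 | p4)))) = min(1, 0.95) = 0.95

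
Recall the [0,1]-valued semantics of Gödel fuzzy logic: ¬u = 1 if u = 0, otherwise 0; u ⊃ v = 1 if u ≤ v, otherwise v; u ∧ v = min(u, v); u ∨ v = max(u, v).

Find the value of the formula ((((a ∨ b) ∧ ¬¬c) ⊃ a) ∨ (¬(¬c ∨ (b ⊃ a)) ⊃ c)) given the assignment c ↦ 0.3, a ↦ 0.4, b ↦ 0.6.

(a ∨ b) = max(0.4, 0.6) = 0.6
¬c: Gödel ¬ of 0.3 = 0 (operand ≠ 0)
¬¬c: Gödel ¬ of 0 = 1 (operand is 0)
((a ∨ b) ∧ ¬¬c) = min(0.6, 1) = 0.6
(((a ∨ b) ∧ ¬¬c) ⊃ a): 0.6 > 0.4, so result = 0.4
¬c: Gödel ¬ of 0.3 = 0 (operand ≠ 0)
(b ⊃ a): 0.6 > 0.4, so result = 0.4
(¬c ∨ (b ⊃ a)) = max(0, 0.4) = 0.4
¬(¬c ∨ (b ⊃ a)): Gödel ¬ of 0.4 = 0 (operand ≠ 0)
(¬(¬c ∨ (b ⊃ a)) ⊃ c): 0 ≤ 0.3, so result = 1
((((a ∨ b) ∧ ¬¬c) ⊃ a) ∨ (¬(¬c ∨ (b ⊃ a)) ⊃ c)) = max(0.4, 1) = 1

1.00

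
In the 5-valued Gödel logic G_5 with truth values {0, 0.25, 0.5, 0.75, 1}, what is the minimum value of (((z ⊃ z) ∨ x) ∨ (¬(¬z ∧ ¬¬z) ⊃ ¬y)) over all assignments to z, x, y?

1.00

Every assignment gives 1. For instance at z = 0, x = 0, y = 0:
  (z ⊃ z): 0 ≤ 0, so result = 1
  ((z ⊃ z) ∨ x) = max(1, 0) = 1
  ¬z: Gödel ¬ of 0 = 1 (operand is 0)
  ¬z: Gödel ¬ of 0 = 1 (operand is 0)
  ¬¬z: Gödel ¬ of 1 = 0 (operand ≠ 0)
  (¬z ∧ ¬¬z) = min(1, 0) = 0
  ¬(¬z ∧ ¬¬z): Gödel ¬ of 0 = 1 (operand is 0)
  ¬y: Gödel ¬ of 0 = 1 (operand is 0)
  (¬(¬z ∧ ¬¬z) ⊃ ¬y): 1 ≤ 1, so result = 1
  (((z ⊃ z) ∨ x) ∨ (¬(¬z ∧ ¬¬z) ⊃ ¬y)) = max(1, 1) = 1
All 125 assignments give value 1 — the formula is a G_5-tautology.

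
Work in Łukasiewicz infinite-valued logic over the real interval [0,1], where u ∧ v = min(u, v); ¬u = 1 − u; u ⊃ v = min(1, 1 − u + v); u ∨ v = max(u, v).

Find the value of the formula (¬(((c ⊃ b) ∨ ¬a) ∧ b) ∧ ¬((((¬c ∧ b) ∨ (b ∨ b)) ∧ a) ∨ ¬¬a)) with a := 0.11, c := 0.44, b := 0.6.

0.40

(c ⊃ b): min(1, 1 − 0.44 + 0.6) = 1
¬a: Łukasiewicz ¬ gives 1 − 0.11 = 0.89
((c ⊃ b) ∨ ¬a) = max(1, 0.89) = 1
(((c ⊃ b) ∨ ¬a) ∧ b) = min(1, 0.6) = 0.6
¬(((c ⊃ b) ∨ ¬a) ∧ b): Łukasiewicz ¬ gives 1 − 0.6 = 0.4
¬c: Łukasiewicz ¬ gives 1 − 0.44 = 0.56
(¬c ∧ b) = min(0.56, 0.6) = 0.56
(b ∨ b) = max(0.6, 0.6) = 0.6
((¬c ∧ b) ∨ (b ∨ b)) = max(0.56, 0.6) = 0.6
(((¬c ∧ b) ∨ (b ∨ b)) ∧ a) = min(0.6, 0.11) = 0.11
¬a: Łukasiewicz ¬ gives 1 − 0.11 = 0.89
¬¬a: Łukasiewicz ¬ gives 1 − 0.89 = 0.11
((((¬c ∧ b) ∨ (b ∨ b)) ∧ a) ∨ ¬¬a) = max(0.11, 0.11) = 0.11
¬((((¬c ∧ b) ∨ (b ∨ b)) ∧ a) ∨ ¬¬a): Łukasiewicz ¬ gives 1 − 0.11 = 0.89
(¬(((c ⊃ b) ∨ ¬a) ∧ b) ∧ ¬((((¬c ∧ b) ∨ (b ∨ b)) ∧ a) ∨ ¬¬a)) = min(0.4, 0.89) = 0.4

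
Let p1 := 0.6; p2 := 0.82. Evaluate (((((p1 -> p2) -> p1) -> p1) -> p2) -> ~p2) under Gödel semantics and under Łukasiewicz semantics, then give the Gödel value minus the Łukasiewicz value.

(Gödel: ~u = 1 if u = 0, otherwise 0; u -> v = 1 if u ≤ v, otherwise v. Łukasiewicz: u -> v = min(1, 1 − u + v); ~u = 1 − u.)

-0.36

Gödel evaluation:
  (p1 -> p2): 0.6 ≤ 0.82, so result = 1
  ((p1 -> p2) -> p1): 1 > 0.6, so result = 0.6
  (((p1 -> p2) -> p1) -> p1): 0.6 ≤ 0.6, so result = 1
  ((((p1 -> p2) -> p1) -> p1) -> p2): 1 > 0.82, so result = 0.82
  ~p2: Gödel ¬ of 0.82 = 0 (operand ≠ 0)
  (((((p1 -> p2) -> p1) -> p1) -> p2) -> ~p2): 0.82 > 0, so result = 0
  Gödel value = 0
Łukasiewicz evaluation:
  (p1 -> p2): min(1, 1 − 0.6 + 0.82) = 1
  ((p1 -> p2) -> p1): min(1, 1 − 1 + 0.6) = 0.6
  (((p1 -> p2) -> p1) -> p1): min(1, 1 − 0.6 + 0.6) = 1
  ((((p1 -> p2) -> p1) -> p1) -> p2): min(1, 1 − 1 + 0.82) = 0.82
  ~p2: Łukasiewicz ¬ gives 1 − 0.82 = 0.18
  (((((p1 -> p2) -> p1) -> p1) -> p2) -> ~p2): min(1, 1 − 0.82 + 0.18) = 0.36
  Łukasiewicz value = 0.36
Difference: 0 − 0.36 = -0.36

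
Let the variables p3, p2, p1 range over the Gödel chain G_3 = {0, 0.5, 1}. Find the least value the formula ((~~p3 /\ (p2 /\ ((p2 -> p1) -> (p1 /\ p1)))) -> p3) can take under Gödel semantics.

The minimum is attained at p3 = 0.5, p2 = 1, p1 = 0:
  ~p3: Gödel ¬ of 0.5 = 0 (operand ≠ 0)
  ~~p3: Gödel ¬ of 0 = 1 (operand is 0)
  (p2 -> p1): 1 > 0, so result = 0
  (p1 /\ p1) = min(0, 0) = 0
  ((p2 -> p1) -> (p1 /\ p1)): 0 ≤ 0, so result = 1
  (p2 /\ ((p2 -> p1) -> (p1 /\ p1))) = min(1, 1) = 1
  (~~p3 /\ (p2 /\ ((p2 -> p1) -> (p1 /\ p1)))) = min(1, 1) = 1
  ((~~p3 /\ (p2 /\ ((p2 -> p1) -> (p1 /\ p1)))) -> p3): 1 > 0.5, so result = 0.5
Checking all 27 assignments confirms none give a value below 0.50.

0.50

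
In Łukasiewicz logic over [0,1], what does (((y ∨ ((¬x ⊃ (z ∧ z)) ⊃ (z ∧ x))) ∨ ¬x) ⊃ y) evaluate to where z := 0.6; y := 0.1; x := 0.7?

0.50

¬x: Łukasiewicz ¬ gives 1 − 0.7 = 0.3
(z ∧ z) = min(0.6, 0.6) = 0.6
(¬x ⊃ (z ∧ z)): min(1, 1 − 0.3 + 0.6) = 1
(z ∧ x) = min(0.6, 0.7) = 0.6
((¬x ⊃ (z ∧ z)) ⊃ (z ∧ x)): min(1, 1 − 1 + 0.6) = 0.6
(y ∨ ((¬x ⊃ (z ∧ z)) ⊃ (z ∧ x))) = max(0.1, 0.6) = 0.6
¬x: Łukasiewicz ¬ gives 1 − 0.7 = 0.3
((y ∨ ((¬x ⊃ (z ∧ z)) ⊃ (z ∧ x))) ∨ ¬x) = max(0.6, 0.3) = 0.6
(((y ∨ ((¬x ⊃ (z ∧ z)) ⊃ (z ∧ x))) ∨ ¬x) ⊃ y): min(1, 1 − 0.6 + 0.1) = 0.5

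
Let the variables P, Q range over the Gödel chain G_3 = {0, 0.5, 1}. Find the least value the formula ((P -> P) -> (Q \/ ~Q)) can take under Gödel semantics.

0.50

The minimum is attained at P = 0, Q = 0.5:
  (P -> P): 0 ≤ 0, so result = 1
  ~Q: Gödel ¬ of 0.5 = 0 (operand ≠ 0)
  (Q \/ ~Q) = max(0.5, 0) = 0.5
  ((P -> P) -> (Q \/ ~Q)): 1 > 0.5, so result = 0.5
Checking all 9 assignments confirms none give a value below 0.50.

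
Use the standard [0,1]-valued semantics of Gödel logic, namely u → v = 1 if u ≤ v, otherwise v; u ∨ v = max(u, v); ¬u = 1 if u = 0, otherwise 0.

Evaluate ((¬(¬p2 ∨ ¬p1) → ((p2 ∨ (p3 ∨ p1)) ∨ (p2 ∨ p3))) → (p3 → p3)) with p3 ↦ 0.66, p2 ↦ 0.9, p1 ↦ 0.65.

1.00

¬p2: Gödel ¬ of 0.9 = 0 (operand ≠ 0)
¬p1: Gödel ¬ of 0.65 = 0 (operand ≠ 0)
(¬p2 ∨ ¬p1) = max(0, 0) = 0
¬(¬p2 ∨ ¬p1): Gödel ¬ of 0 = 1 (operand is 0)
(p3 ∨ p1) = max(0.66, 0.65) = 0.66
(p2 ∨ (p3 ∨ p1)) = max(0.9, 0.66) = 0.9
(p2 ∨ p3) = max(0.9, 0.66) = 0.9
((p2 ∨ (p3 ∨ p1)) ∨ (p2 ∨ p3)) = max(0.9, 0.9) = 0.9
(¬(¬p2 ∨ ¬p1) → ((p2 ∨ (p3 ∨ p1)) ∨ (p2 ∨ p3))): 1 > 0.9, so result = 0.9
(p3 → p3): 0.66 ≤ 0.66, so result = 1
((¬(¬p2 ∨ ¬p1) → ((p2 ∨ (p3 ∨ p1)) ∨ (p2 ∨ p3))) → (p3 → p3)): 0.9 ≤ 1, so result = 1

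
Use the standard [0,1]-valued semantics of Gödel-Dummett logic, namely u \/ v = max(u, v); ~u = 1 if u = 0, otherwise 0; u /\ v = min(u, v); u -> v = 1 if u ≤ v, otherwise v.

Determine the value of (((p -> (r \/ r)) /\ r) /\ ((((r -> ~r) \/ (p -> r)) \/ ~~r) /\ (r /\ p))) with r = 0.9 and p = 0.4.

0.40

(r \/ r) = max(0.9, 0.9) = 0.9
(p -> (r \/ r)): 0.4 ≤ 0.9, so result = 1
((p -> (r \/ r)) /\ r) = min(1, 0.9) = 0.9
~r: Gödel ¬ of 0.9 = 0 (operand ≠ 0)
(r -> ~r): 0.9 > 0, so result = 0
(p -> r): 0.4 ≤ 0.9, so result = 1
((r -> ~r) \/ (p -> r)) = max(0, 1) = 1
~r: Gödel ¬ of 0.9 = 0 (operand ≠ 0)
~~r: Gödel ¬ of 0 = 1 (operand is 0)
(((r -> ~r) \/ (p -> r)) \/ ~~r) = max(1, 1) = 1
(r /\ p) = min(0.9, 0.4) = 0.4
((((r -> ~r) \/ (p -> r)) \/ ~~r) /\ (r /\ p)) = min(1, 0.4) = 0.4
(((p -> (r \/ r)) /\ r) /\ ((((r -> ~r) \/ (p -> r)) \/ ~~r) /\ (r /\ p))) = min(0.9, 0.4) = 0.4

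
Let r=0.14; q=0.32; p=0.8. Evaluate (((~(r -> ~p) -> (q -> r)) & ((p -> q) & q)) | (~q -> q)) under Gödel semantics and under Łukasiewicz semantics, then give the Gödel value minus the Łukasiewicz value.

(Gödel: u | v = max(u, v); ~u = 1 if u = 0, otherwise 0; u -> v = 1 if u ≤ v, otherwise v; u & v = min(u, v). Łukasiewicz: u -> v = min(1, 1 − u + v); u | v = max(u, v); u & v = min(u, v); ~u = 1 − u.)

0.36

Gödel evaluation:
  ~p: Gödel ¬ of 0.8 = 0 (operand ≠ 0)
  (r -> ~p): 0.14 > 0, so result = 0
  ~(r -> ~p): Gödel ¬ of 0 = 1 (operand is 0)
  (q -> r): 0.32 > 0.14, so result = 0.14
  (~(r -> ~p) -> (q -> r)): 1 > 0.14, so result = 0.14
  (p -> q): 0.8 > 0.32, so result = 0.32
  ((p -> q) & q) = min(0.32, 0.32) = 0.32
  ((~(r -> ~p) -> (q -> r)) & ((p -> q) & q)) = min(0.14, 0.32) = 0.14
  ~q: Gödel ¬ of 0.32 = 0 (operand ≠ 0)
  (~q -> q): 0 ≤ 0.32, so result = 1
  (((~(r -> ~p) -> (q -> r)) & ((p -> q) & q)) | (~q -> q)) = max(0.14, 1) = 1
  Gödel value = 1
Łukasiewicz evaluation:
  ~p: Łukasiewicz ¬ gives 1 − 0.8 = 0.2
  (r -> ~p): min(1, 1 − 0.14 + 0.2) = 1
  ~(r -> ~p): Łukasiewicz ¬ gives 1 − 1 = 0
  (q -> r): min(1, 1 − 0.32 + 0.14) = 0.82
  (~(r -> ~p) -> (q -> r)): min(1, 1 − 0 + 0.82) = 1
  (p -> q): min(1, 1 − 0.8 + 0.32) = 0.52
  ((p -> q) & q) = min(0.52, 0.32) = 0.32
  ((~(r -> ~p) -> (q -> r)) & ((p -> q) & q)) = min(1, 0.32) = 0.32
  ~q: Łukasiewicz ¬ gives 1 − 0.32 = 0.68
  (~q -> q): min(1, 1 − 0.68 + 0.32) = 0.64
  (((~(r -> ~p) -> (q -> r)) & ((p -> q) & q)) | (~q -> q)) = max(0.32, 0.64) = 0.64
  Łukasiewicz value = 0.64
Difference: 1 − 0.64 = 0.36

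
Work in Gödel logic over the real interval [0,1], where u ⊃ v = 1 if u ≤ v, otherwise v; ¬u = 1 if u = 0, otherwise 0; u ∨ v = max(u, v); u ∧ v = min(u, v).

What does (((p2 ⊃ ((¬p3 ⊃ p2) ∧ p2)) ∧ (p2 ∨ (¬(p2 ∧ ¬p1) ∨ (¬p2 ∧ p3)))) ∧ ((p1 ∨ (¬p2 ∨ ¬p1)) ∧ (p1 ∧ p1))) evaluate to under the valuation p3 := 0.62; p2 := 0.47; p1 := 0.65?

¬p3: Gödel ¬ of 0.62 = 0 (operand ≠ 0)
(¬p3 ⊃ p2): 0 ≤ 0.47, so result = 1
((¬p3 ⊃ p2) ∧ p2) = min(1, 0.47) = 0.47
(p2 ⊃ ((¬p3 ⊃ p2) ∧ p2)): 0.47 ≤ 0.47, so result = 1
¬p1: Gödel ¬ of 0.65 = 0 (operand ≠ 0)
(p2 ∧ ¬p1) = min(0.47, 0) = 0
¬(p2 ∧ ¬p1): Gödel ¬ of 0 = 1 (operand is 0)
¬p2: Gödel ¬ of 0.47 = 0 (operand ≠ 0)
(¬p2 ∧ p3) = min(0, 0.62) = 0
(¬(p2 ∧ ¬p1) ∨ (¬p2 ∧ p3)) = max(1, 0) = 1
(p2 ∨ (¬(p2 ∧ ¬p1) ∨ (¬p2 ∧ p3))) = max(0.47, 1) = 1
((p2 ⊃ ((¬p3 ⊃ p2) ∧ p2)) ∧ (p2 ∨ (¬(p2 ∧ ¬p1) ∨ (¬p2 ∧ p3)))) = min(1, 1) = 1
¬p2: Gödel ¬ of 0.47 = 0 (operand ≠ 0)
¬p1: Gödel ¬ of 0.65 = 0 (operand ≠ 0)
(¬p2 ∨ ¬p1) = max(0, 0) = 0
(p1 ∨ (¬p2 ∨ ¬p1)) = max(0.65, 0) = 0.65
(p1 ∧ p1) = min(0.65, 0.65) = 0.65
((p1 ∨ (¬p2 ∨ ¬p1)) ∧ (p1 ∧ p1)) = min(0.65, 0.65) = 0.65
(((p2 ⊃ ((¬p3 ⊃ p2) ∧ p2)) ∧ (p2 ∨ (¬(p2 ∧ ¬p1) ∨ (¬p2 ∧ p3)))) ∧ ((p1 ∨ (¬p2 ∨ ¬p1)) ∧ (p1 ∧ p1))) = min(1, 0.65) = 0.65

0.65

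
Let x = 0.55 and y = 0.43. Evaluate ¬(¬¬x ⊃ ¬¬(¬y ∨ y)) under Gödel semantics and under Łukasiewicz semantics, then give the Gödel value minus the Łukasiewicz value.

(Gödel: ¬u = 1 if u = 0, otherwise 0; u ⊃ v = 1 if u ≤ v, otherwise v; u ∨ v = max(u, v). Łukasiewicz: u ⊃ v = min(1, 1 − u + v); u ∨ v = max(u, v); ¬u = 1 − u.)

Gödel evaluation:
  ¬x: Gödel ¬ of 0.55 = 0 (operand ≠ 0)
  ¬¬x: Gödel ¬ of 0 = 1 (operand is 0)
  ¬y: Gödel ¬ of 0.43 = 0 (operand ≠ 0)
  (¬y ∨ y) = max(0, 0.43) = 0.43
  ¬(¬y ∨ y): Gödel ¬ of 0.43 = 0 (operand ≠ 0)
  ¬¬(¬y ∨ y): Gödel ¬ of 0 = 1 (operand is 0)
  (¬¬x ⊃ ¬¬(¬y ∨ y)): 1 ≤ 1, so result = 1
  ¬(¬¬x ⊃ ¬¬(¬y ∨ y)): Gödel ¬ of 1 = 0 (operand ≠ 0)
  Gödel value = 0
Łukasiewicz evaluation:
  ¬x: Łukasiewicz ¬ gives 1 − 0.55 = 0.45
  ¬¬x: Łukasiewicz ¬ gives 1 − 0.45 = 0.55
  ¬y: Łukasiewicz ¬ gives 1 − 0.43 = 0.57
  (¬y ∨ y) = max(0.57, 0.43) = 0.57
  ¬(¬y ∨ y): Łukasiewicz ¬ gives 1 − 0.57 = 0.43
  ¬¬(¬y ∨ y): Łukasiewicz ¬ gives 1 − 0.43 = 0.57
  (¬¬x ⊃ ¬¬(¬y ∨ y)): min(1, 1 − 0.55 + 0.57) = 1
  ¬(¬¬x ⊃ ¬¬(¬y ∨ y)): Łukasiewicz ¬ gives 1 − 1 = 0
  Łukasiewicz value = 0
Difference: 0 − 0 = 0.00

0.00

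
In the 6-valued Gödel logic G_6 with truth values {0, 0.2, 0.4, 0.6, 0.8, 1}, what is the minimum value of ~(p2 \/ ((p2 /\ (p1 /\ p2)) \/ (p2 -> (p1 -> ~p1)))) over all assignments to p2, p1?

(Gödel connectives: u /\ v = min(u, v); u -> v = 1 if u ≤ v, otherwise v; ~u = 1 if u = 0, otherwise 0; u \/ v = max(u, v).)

The minimum is attained at p2 = 0, p1 = 0:
  (p1 /\ p2) = min(0, 0) = 0
  (p2 /\ (p1 /\ p2)) = min(0, 0) = 0
  ~p1: Gödel ¬ of 0 = 1 (operand is 0)
  (p1 -> ~p1): 0 ≤ 1, so result = 1
  (p2 -> (p1 -> ~p1)): 0 ≤ 1, so result = 1
  ((p2 /\ (p1 /\ p2)) \/ (p2 -> (p1 -> ~p1))) = max(0, 1) = 1
  (p2 \/ ((p2 /\ (p1 /\ p2)) \/ (p2 -> (p1 -> ~p1)))) = max(0, 1) = 1
  ~(p2 \/ ((p2 /\ (p1 /\ p2)) \/ (p2 -> (p1 -> ~p1)))): Gödel ¬ of 1 = 0 (operand ≠ 0)
Checking all 36 assignments confirms none give a value below 0.00.

0.00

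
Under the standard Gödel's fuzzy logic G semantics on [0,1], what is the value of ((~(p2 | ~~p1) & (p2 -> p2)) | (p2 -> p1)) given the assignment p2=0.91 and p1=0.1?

~p1: Gödel ¬ of 0.1 = 0 (operand ≠ 0)
~~p1: Gödel ¬ of 0 = 1 (operand is 0)
(p2 | ~~p1) = max(0.91, 1) = 1
~(p2 | ~~p1): Gödel ¬ of 1 = 0 (operand ≠ 0)
(p2 -> p2): 0.91 ≤ 0.91, so result = 1
(~(p2 | ~~p1) & (p2 -> p2)) = min(0, 1) = 0
(p2 -> p1): 0.91 > 0.1, so result = 0.1
((~(p2 | ~~p1) & (p2 -> p2)) | (p2 -> p1)) = max(0, 0.1) = 0.1

0.10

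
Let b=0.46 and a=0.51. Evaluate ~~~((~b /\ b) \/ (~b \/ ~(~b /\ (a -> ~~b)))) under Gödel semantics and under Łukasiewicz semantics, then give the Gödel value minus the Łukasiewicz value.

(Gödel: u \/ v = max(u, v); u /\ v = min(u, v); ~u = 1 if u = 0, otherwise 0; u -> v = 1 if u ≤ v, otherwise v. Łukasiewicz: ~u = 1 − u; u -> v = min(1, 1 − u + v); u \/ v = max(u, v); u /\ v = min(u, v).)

-0.46

Gödel evaluation:
  ~b: Gödel ¬ of 0.46 = 0 (operand ≠ 0)
  (~b /\ b) = min(0, 0.46) = 0
  ~b: Gödel ¬ of 0.46 = 0 (operand ≠ 0)
  ~b: Gödel ¬ of 0.46 = 0 (operand ≠ 0)
  ~b: Gödel ¬ of 0.46 = 0 (operand ≠ 0)
  ~~b: Gödel ¬ of 0 = 1 (operand is 0)
  (a -> ~~b): 0.51 ≤ 1, so result = 1
  (~b /\ (a -> ~~b)) = min(0, 1) = 0
  ~(~b /\ (a -> ~~b)): Gödel ¬ of 0 = 1 (operand is 0)
  (~b \/ ~(~b /\ (a -> ~~b))) = max(0, 1) = 1
  ((~b /\ b) \/ (~b \/ ~(~b /\ (a -> ~~b)))) = max(0, 1) = 1
  ~((~b /\ b) \/ (~b \/ ~(~b /\ (a -> ~~b)))): Gödel ¬ of 1 = 0 (operand ≠ 0)
  ~~((~b /\ b) \/ (~b \/ ~(~b /\ (a -> ~~b)))): Gödel ¬ of 0 = 1 (operand is 0)
  ~~~((~b /\ b) \/ (~b \/ ~(~b /\ (a -> ~~b)))): Gödel ¬ of 1 = 0 (operand ≠ 0)
  Gödel value = 0
Łukasiewicz evaluation:
  ~b: Łukasiewicz ¬ gives 1 − 0.46 = 0.54
  (~b /\ b) = min(0.54, 0.46) = 0.46
  ~b: Łukasiewicz ¬ gives 1 − 0.46 = 0.54
  ~b: Łukasiewicz ¬ gives 1 − 0.46 = 0.54
  ~b: Łukasiewicz ¬ gives 1 − 0.46 = 0.54
  ~~b: Łukasiewicz ¬ gives 1 − 0.54 = 0.46
  (a -> ~~b): min(1, 1 − 0.51 + 0.46) = 0.95
  (~b /\ (a -> ~~b)) = min(0.54, 0.95) = 0.54
  ~(~b /\ (a -> ~~b)): Łukasiewicz ¬ gives 1 − 0.54 = 0.46
  (~b \/ ~(~b /\ (a -> ~~b))) = max(0.54, 0.46) = 0.54
  ((~b /\ b) \/ (~b \/ ~(~b /\ (a -> ~~b)))) = max(0.46, 0.54) = 0.54
  ~((~b /\ b) \/ (~b \/ ~(~b /\ (a -> ~~b)))): Łukasiewicz ¬ gives 1 − 0.54 = 0.46
  ~~((~b /\ b) \/ (~b \/ ~(~b /\ (a -> ~~b)))): Łukasiewicz ¬ gives 1 − 0.46 = 0.54
  ~~~((~b /\ b) \/ (~b \/ ~(~b /\ (a -> ~~b)))): Łukasiewicz ¬ gives 1 − 0.54 = 0.46
  Łukasiewicz value = 0.46
Difference: 0 − 0.46 = -0.46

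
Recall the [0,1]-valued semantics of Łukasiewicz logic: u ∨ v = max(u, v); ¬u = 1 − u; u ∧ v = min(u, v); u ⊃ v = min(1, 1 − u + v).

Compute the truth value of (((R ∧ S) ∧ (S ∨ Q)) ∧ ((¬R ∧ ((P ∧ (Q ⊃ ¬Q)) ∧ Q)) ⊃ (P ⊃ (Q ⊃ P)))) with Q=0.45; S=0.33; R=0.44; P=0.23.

(R ∧ S) = min(0.44, 0.33) = 0.33
(S ∨ Q) = max(0.33, 0.45) = 0.45
((R ∧ S) ∧ (S ∨ Q)) = min(0.33, 0.45) = 0.33
¬R: Łukasiewicz ¬ gives 1 − 0.44 = 0.56
¬Q: Łukasiewicz ¬ gives 1 − 0.45 = 0.55
(Q ⊃ ¬Q): min(1, 1 − 0.45 + 0.55) = 1
(P ∧ (Q ⊃ ¬Q)) = min(0.23, 1) = 0.23
((P ∧ (Q ⊃ ¬Q)) ∧ Q) = min(0.23, 0.45) = 0.23
(¬R ∧ ((P ∧ (Q ⊃ ¬Q)) ∧ Q)) = min(0.56, 0.23) = 0.23
(Q ⊃ P): min(1, 1 − 0.45 + 0.23) = 0.78
(P ⊃ (Q ⊃ P)): min(1, 1 − 0.23 + 0.78) = 1
((¬R ∧ ((P ∧ (Q ⊃ ¬Q)) ∧ Q)) ⊃ (P ⊃ (Q ⊃ P))): min(1, 1 − 0.23 + 1) = 1
(((R ∧ S) ∧ (S ∨ Q)) ∧ ((¬R ∧ ((P ∧ (Q ⊃ ¬Q)) ∧ Q)) ⊃ (P ⊃ (Q ⊃ P)))) = min(0.33, 1) = 0.33

0.33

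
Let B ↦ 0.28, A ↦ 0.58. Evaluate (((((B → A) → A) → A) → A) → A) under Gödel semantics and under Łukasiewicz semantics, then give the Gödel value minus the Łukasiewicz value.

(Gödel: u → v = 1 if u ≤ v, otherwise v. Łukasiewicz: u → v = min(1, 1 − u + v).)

Gödel evaluation:
  (B → A): 0.28 ≤ 0.58, so result = 1
  ((B → A) → A): 1 > 0.58, so result = 0.58
  (((B → A) → A) → A): 0.58 ≤ 0.58, so result = 1
  ((((B → A) → A) → A) → A): 1 > 0.58, so result = 0.58
  (((((B → A) → A) → A) → A) → A): 0.58 ≤ 0.58, so result = 1
  Gödel value = 1
Łukasiewicz evaluation:
  (B → A): min(1, 1 − 0.28 + 0.58) = 1
  ((B → A) → A): min(1, 1 − 1 + 0.58) = 0.58
  (((B → A) → A) → A): min(1, 1 − 0.58 + 0.58) = 1
  ((((B → A) → A) → A) → A): min(1, 1 − 1 + 0.58) = 0.58
  (((((B → A) → A) → A) → A) → A): min(1, 1 − 0.58 + 0.58) = 1
  Łukasiewicz value = 1
Difference: 1 − 1 = 0.00

0.00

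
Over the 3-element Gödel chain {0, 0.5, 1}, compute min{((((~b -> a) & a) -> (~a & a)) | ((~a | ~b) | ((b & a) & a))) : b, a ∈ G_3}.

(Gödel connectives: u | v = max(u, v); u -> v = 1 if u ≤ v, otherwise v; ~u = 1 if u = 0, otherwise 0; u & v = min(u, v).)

The minimum is attained at b = 0.5, a = 0.5:
  ~b: Gödel ¬ of 0.5 = 0 (operand ≠ 0)
  (~b -> a): 0 ≤ 0.5, so result = 1
  ((~b -> a) & a) = min(1, 0.5) = 0.5
  ~a: Gödel ¬ of 0.5 = 0 (operand ≠ 0)
  (~a & a) = min(0, 0.5) = 0
  (((~b -> a) & a) -> (~a & a)): 0.5 > 0, so result = 0
  ~a: Gödel ¬ of 0.5 = 0 (operand ≠ 0)
  ~b: Gödel ¬ of 0.5 = 0 (operand ≠ 0)
  (~a | ~b) = max(0, 0) = 0
  (b & a) = min(0.5, 0.5) = 0.5
  ((b & a) & a) = min(0.5, 0.5) = 0.5
  ((~a | ~b) | ((b & a) & a)) = max(0, 0.5) = 0.5
  ((((~b -> a) & a) -> (~a & a)) | ((~a | ~b) | ((b & a) & a))) = max(0, 0.5) = 0.5
Checking all 9 assignments confirms none give a value below 0.50.

0.50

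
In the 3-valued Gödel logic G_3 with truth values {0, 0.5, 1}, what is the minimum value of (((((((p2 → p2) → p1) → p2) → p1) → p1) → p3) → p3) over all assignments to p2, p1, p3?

The minimum is attained at p2 = 0, p1 = 0.5, p3 = 0.5:
  (p2 → p2): 0 ≤ 0, so result = 1
  ((p2 → p2) → p1): 1 > 0.5, so result = 0.5
  (((p2 → p2) → p1) → p2): 0.5 > 0, so result = 0
  ((((p2 → p2) → p1) → p2) → p1): 0 ≤ 0.5, so result = 1
  (((((p2 → p2) → p1) → p2) → p1) → p1): 1 > 0.5, so result = 0.5
  ((((((p2 → p2) → p1) → p2) → p1) → p1) → p3): 0.5 ≤ 0.5, so result = 1
  (((((((p2 → p2) → p1) → p2) → p1) → p1) → p3) → p3): 1 > 0.5, so result = 0.5
Checking all 27 assignments confirms none give a value below 0.50.

0.50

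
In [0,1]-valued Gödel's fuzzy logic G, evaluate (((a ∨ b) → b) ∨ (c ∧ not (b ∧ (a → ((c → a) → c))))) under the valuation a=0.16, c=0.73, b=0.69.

(a ∨ b) = max(0.16, 0.69) = 0.69
((a ∨ b) → b): 0.69 ≤ 0.69, so result = 1
(c → a): 0.73 > 0.16, so result = 0.16
((c → a) → c): 0.16 ≤ 0.73, so result = 1
(a → ((c → a) → c)): 0.16 ≤ 1, so result = 1
(b ∧ (a → ((c → a) → c))) = min(0.69, 1) = 0.69
not (b ∧ (a → ((c → a) → c))): Gödel ¬ of 0.69 = 0 (operand ≠ 0)
(c ∧ not (b ∧ (a → ((c → a) → c)))) = min(0.73, 0) = 0
(((a ∨ b) → b) ∨ (c ∧ not (b ∧ (a → ((c → a) → c))))) = max(1, 0) = 1

1.00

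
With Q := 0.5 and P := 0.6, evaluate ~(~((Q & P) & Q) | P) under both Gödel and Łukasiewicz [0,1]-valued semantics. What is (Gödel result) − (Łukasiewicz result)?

Gödel evaluation:
  (Q & P) = min(0.5, 0.6) = 0.5
  ((Q & P) & Q) = min(0.5, 0.5) = 0.5
  ~((Q & P) & Q): Gödel ¬ of 0.5 = 0 (operand ≠ 0)
  (~((Q & P) & Q) | P) = max(0, 0.6) = 0.6
  ~(~((Q & P) & Q) | P): Gödel ¬ of 0.6 = 0 (operand ≠ 0)
  Gödel value = 0
Łukasiewicz evaluation:
  (Q & P) = min(0.5, 0.6) = 0.5
  ((Q & P) & Q) = min(0.5, 0.5) = 0.5
  ~((Q & P) & Q): Łukasiewicz ¬ gives 1 − 0.5 = 0.5
  (~((Q & P) & Q) | P) = max(0.5, 0.6) = 0.6
  ~(~((Q & P) & Q) | P): Łukasiewicz ¬ gives 1 − 0.6 = 0.4
  Łukasiewicz value = 0.4
Difference: 0 − 0.4 = -0.40

-0.40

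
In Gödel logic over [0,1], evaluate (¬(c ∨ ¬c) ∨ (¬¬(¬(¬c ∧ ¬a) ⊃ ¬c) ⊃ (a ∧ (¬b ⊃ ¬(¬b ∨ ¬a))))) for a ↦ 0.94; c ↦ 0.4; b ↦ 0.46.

¬c: Gödel ¬ of 0.4 = 0 (operand ≠ 0)
(c ∨ ¬c) = max(0.4, 0) = 0.4
¬(c ∨ ¬c): Gödel ¬ of 0.4 = 0 (operand ≠ 0)
¬c: Gödel ¬ of 0.4 = 0 (operand ≠ 0)
¬a: Gödel ¬ of 0.94 = 0 (operand ≠ 0)
(¬c ∧ ¬a) = min(0, 0) = 0
¬(¬c ∧ ¬a): Gödel ¬ of 0 = 1 (operand is 0)
¬c: Gödel ¬ of 0.4 = 0 (operand ≠ 0)
(¬(¬c ∧ ¬a) ⊃ ¬c): 1 > 0, so result = 0
¬(¬(¬c ∧ ¬a) ⊃ ¬c): Gödel ¬ of 0 = 1 (operand is 0)
¬¬(¬(¬c ∧ ¬a) ⊃ ¬c): Gödel ¬ of 1 = 0 (operand ≠ 0)
¬b: Gödel ¬ of 0.46 = 0 (operand ≠ 0)
¬b: Gödel ¬ of 0.46 = 0 (operand ≠ 0)
¬a: Gödel ¬ of 0.94 = 0 (operand ≠ 0)
(¬b ∨ ¬a) = max(0, 0) = 0
¬(¬b ∨ ¬a): Gödel ¬ of 0 = 1 (operand is 0)
(¬b ⊃ ¬(¬b ∨ ¬a)): 0 ≤ 1, so result = 1
(a ∧ (¬b ⊃ ¬(¬b ∨ ¬a))) = min(0.94, 1) = 0.94
(¬¬(¬(¬c ∧ ¬a) ⊃ ¬c) ⊃ (a ∧ (¬b ⊃ ¬(¬b ∨ ¬a)))): 0 ≤ 0.94, so result = 1
(¬(c ∨ ¬c) ∨ (¬¬(¬(¬c ∧ ¬a) ⊃ ¬c) ⊃ (a ∧ (¬b ⊃ ¬(¬b ∨ ¬a))))) = max(0, 1) = 1

1.00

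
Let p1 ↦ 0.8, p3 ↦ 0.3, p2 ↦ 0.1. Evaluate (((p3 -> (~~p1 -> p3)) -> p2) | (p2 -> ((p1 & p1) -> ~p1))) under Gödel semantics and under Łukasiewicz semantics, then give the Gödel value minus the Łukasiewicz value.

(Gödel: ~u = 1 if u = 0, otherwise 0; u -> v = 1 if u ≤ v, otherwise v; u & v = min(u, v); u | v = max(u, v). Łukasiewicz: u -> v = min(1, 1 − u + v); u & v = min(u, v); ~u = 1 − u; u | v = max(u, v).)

Gödel evaluation:
  ~p1: Gödel ¬ of 0.8 = 0 (operand ≠ 0)
  ~~p1: Gödel ¬ of 0 = 1 (operand is 0)
  (~~p1 -> p3): 1 > 0.3, so result = 0.3
  (p3 -> (~~p1 -> p3)): 0.3 ≤ 0.3, so result = 1
  ((p3 -> (~~p1 -> p3)) -> p2): 1 > 0.1, so result = 0.1
  (p1 & p1) = min(0.8, 0.8) = 0.8
  ~p1: Gödel ¬ of 0.8 = 0 (operand ≠ 0)
  ((p1 & p1) -> ~p1): 0.8 > 0, so result = 0
  (p2 -> ((p1 & p1) -> ~p1)): 0.1 > 0, so result = 0
  (((p3 -> (~~p1 -> p3)) -> p2) | (p2 -> ((p1 & p1) -> ~p1))) = max(0.1, 0) = 0.1
  Gödel value = 0.1
Łukasiewicz evaluation:
  ~p1: Łukasiewicz ¬ gives 1 − 0.8 = 0.2
  ~~p1: Łukasiewicz ¬ gives 1 − 0.2 = 0.8
  (~~p1 -> p3): min(1, 1 − 0.8 + 0.3) = 0.5
  (p3 -> (~~p1 -> p3)): min(1, 1 − 0.3 + 0.5) = 1
  ((p3 -> (~~p1 -> p3)) -> p2): min(1, 1 − 1 + 0.1) = 0.1
  (p1 & p1) = min(0.8, 0.8) = 0.8
  ~p1: Łukasiewicz ¬ gives 1 − 0.8 = 0.2
  ((p1 & p1) -> ~p1): min(1, 1 − 0.8 + 0.2) = 0.4
  (p2 -> ((p1 & p1) -> ~p1)): min(1, 1 − 0.1 + 0.4) = 1
  (((p3 -> (~~p1 -> p3)) -> p2) | (p2 -> ((p1 & p1) -> ~p1))) = max(0.1, 1) = 1
  Łukasiewicz value = 1
Difference: 0.1 − 1 = -0.90

-0.90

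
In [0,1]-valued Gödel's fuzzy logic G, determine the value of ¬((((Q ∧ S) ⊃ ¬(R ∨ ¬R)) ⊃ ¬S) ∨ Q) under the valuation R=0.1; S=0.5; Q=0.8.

(Q ∧ S) = min(0.8, 0.5) = 0.5
¬R: Gödel ¬ of 0.1 = 0 (operand ≠ 0)
(R ∨ ¬R) = max(0.1, 0) = 0.1
¬(R ∨ ¬R): Gödel ¬ of 0.1 = 0 (operand ≠ 0)
((Q ∧ S) ⊃ ¬(R ∨ ¬R)): 0.5 > 0, so result = 0
¬S: Gödel ¬ of 0.5 = 0 (operand ≠ 0)
(((Q ∧ S) ⊃ ¬(R ∨ ¬R)) ⊃ ¬S): 0 ≤ 0, so result = 1
((((Q ∧ S) ⊃ ¬(R ∨ ¬R)) ⊃ ¬S) ∨ Q) = max(1, 0.8) = 1
¬((((Q ∧ S) ⊃ ¬(R ∨ ¬R)) ⊃ ¬S) ∨ Q): Gödel ¬ of 1 = 0 (operand ≠ 0)

0.00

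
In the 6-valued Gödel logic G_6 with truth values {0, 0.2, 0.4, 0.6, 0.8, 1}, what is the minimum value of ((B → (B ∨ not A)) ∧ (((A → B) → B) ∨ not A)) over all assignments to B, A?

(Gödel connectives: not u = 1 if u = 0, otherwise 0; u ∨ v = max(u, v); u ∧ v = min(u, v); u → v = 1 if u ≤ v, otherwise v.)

0.20

The minimum is attained at B = 0.2, A = 0.2:
  not A: Gödel ¬ of 0.2 = 0 (operand ≠ 0)
  (B ∨ not A) = max(0.2, 0) = 0.2
  (B → (B ∨ not A)): 0.2 ≤ 0.2, so result = 1
  (A → B): 0.2 ≤ 0.2, so result = 1
  ((A → B) → B): 1 > 0.2, so result = 0.2
  not A: Gödel ¬ of 0.2 = 0 (operand ≠ 0)
  (((A → B) → B) ∨ not A) = max(0.2, 0) = 0.2
  ((B → (B ∨ not A)) ∧ (((A → B) → B) ∨ not A)) = min(1, 0.2) = 0.2
Checking all 36 assignments confirms none give a value below 0.20.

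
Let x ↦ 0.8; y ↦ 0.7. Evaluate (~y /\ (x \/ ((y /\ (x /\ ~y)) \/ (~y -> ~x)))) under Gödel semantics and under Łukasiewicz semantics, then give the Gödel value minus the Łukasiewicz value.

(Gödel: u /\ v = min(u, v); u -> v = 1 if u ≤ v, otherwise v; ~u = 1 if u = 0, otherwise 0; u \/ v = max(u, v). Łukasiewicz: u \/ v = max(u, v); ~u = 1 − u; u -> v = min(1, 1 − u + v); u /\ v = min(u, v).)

-0.30

Gödel evaluation:
  ~y: Gödel ¬ of 0.7 = 0 (operand ≠ 0)
  ~y: Gödel ¬ of 0.7 = 0 (operand ≠ 0)
  (x /\ ~y) = min(0.8, 0) = 0
  (y /\ (x /\ ~y)) = min(0.7, 0) = 0
  ~y: Gödel ¬ of 0.7 = 0 (operand ≠ 0)
  ~x: Gödel ¬ of 0.8 = 0 (operand ≠ 0)
  (~y -> ~x): 0 ≤ 0, so result = 1
  ((y /\ (x /\ ~y)) \/ (~y -> ~x)) = max(0, 1) = 1
  (x \/ ((y /\ (x /\ ~y)) \/ (~y -> ~x))) = max(0.8, 1) = 1
  (~y /\ (x \/ ((y /\ (x /\ ~y)) \/ (~y -> ~x)))) = min(0, 1) = 0
  Gödel value = 0
Łukasiewicz evaluation:
  ~y: Łukasiewicz ¬ gives 1 − 0.7 = 0.3
  ~y: Łukasiewicz ¬ gives 1 − 0.7 = 0.3
  (x /\ ~y) = min(0.8, 0.3) = 0.3
  (y /\ (x /\ ~y)) = min(0.7, 0.3) = 0.3
  ~y: Łukasiewicz ¬ gives 1 − 0.7 = 0.3
  ~x: Łukasiewicz ¬ gives 1 − 0.8 = 0.2
  (~y -> ~x): min(1, 1 − 0.3 + 0.2) = 0.9
  ((y /\ (x /\ ~y)) \/ (~y -> ~x)) = max(0.3, 0.9) = 0.9
  (x \/ ((y /\ (x /\ ~y)) \/ (~y -> ~x))) = max(0.8, 0.9) = 0.9
  (~y /\ (x \/ ((y /\ (x /\ ~y)) \/ (~y -> ~x)))) = min(0.3, 0.9) = 0.3
  Łukasiewicz value = 0.3
Difference: 0 − 0.3 = -0.30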